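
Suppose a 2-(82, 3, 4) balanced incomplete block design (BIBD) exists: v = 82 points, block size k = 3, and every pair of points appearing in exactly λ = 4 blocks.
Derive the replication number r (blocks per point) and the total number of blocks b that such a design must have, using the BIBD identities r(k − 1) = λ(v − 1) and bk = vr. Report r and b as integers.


Any 2-(v, k, λ) BIBD satisfies two necessary conditions:
  (i)  Each point sits in r blocks, and counting incidences through any fixed point gives r(k − 1) = λ(v − 1), so r = λ(v − 1)/(k − 1).
  (ii) Total incidences bk = vr, so b = vr/k.
Step 1: r = λ(v − 1)/(k − 1) = 4·(82 − 1)/(3 − 1) = 4·81/2 = 324/2 = 162.
Step 2: b = vr/k = 82·162/3 = 13284/3 = 4428.
Check integrality: r = 162 ∈ Z ✓, b = 4428 ∈ Z ✓.
(These identities are necessary conditions: they determine r and b for any design with these parameters, but do not by themselves prove that one exists.)

r = 162, b = 4428.


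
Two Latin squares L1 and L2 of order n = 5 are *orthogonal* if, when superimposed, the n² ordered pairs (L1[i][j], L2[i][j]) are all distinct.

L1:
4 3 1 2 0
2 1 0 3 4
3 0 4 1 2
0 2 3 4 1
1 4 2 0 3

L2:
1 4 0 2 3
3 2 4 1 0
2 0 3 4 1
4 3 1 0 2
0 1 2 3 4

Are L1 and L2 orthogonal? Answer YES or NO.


Form the n² = 25 superimposed pairs (L1[i][j], L2[i][j]), row by row (rows and columns indexed from 0):
row 0: (4,1) (3,4) (1,0) (2,2) (0,3)
row 1: (2,3) (1,2) (0,4) (3,1) (4,0)
row 2: (3,2) (0,0) (4,3) (1,4) (2,1)
row 3: (0,4) (2,3) (3,1) (4,0) (1,2)
row 4: (1,0) (4,1) (2,2) (0,3) (3,4)
Orthogonality requires all 25 pairs distinct.
But the pair (0,4) repeats: cell (1,2) has L1 = 0, L2 = 4, and cell (3,0) has L1 = 0, L2 = 4.
A repeated pair means some other pair never occurs (only 15 distinct pairs out of 25), so the squares are not orthogonal.
Conclusion: NO.

NO


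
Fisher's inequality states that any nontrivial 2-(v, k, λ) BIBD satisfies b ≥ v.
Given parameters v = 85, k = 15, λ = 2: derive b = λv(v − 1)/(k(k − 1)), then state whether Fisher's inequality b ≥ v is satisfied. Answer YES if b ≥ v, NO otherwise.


b = λv(v − 1)/(k(k − 1)) = 2·85·84/(15·14) = 14280/210 = 68.
Compare with v = 85: b < v, so Fisher's inequality fails.

NO


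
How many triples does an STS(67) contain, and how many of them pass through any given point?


An STS(v) is a 2-(v, 3, 1) BIBD: block size k = 3, λ = 1.
Replication: r(k − 1) = λ(v − 1) ⇒ r·2 = 67 − 1 = 66 ⇒ r = 33.
Block count: bk = vr ⇒ b·3 = 67·33 = 2211 ⇒ b = 737.

r = 33, b = 737.


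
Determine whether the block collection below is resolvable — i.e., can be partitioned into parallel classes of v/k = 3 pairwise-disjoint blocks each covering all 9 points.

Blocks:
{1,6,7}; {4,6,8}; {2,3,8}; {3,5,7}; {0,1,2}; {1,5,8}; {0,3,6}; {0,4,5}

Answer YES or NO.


v = 9, block size k = 3, number of blocks = 8.
For resolvability, blocks must partition into parallel classes of size v/k = 3.
Total blocks must therefore be a multiple of 3: 8 = 3·2 + 2 ⇒ not divisible ✗.
Resolvable? NO.

NO


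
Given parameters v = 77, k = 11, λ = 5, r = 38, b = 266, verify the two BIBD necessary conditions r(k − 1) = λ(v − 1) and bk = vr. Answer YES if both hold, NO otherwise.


Condition (i): r(k − 1) = 38·10 = 380; λ(v − 1) = 5·76 = 380. Match? YES.
Condition (ii): bk = 266·11 = 2926; vr = 77·38 = 2926. Match? YES.
Both conditions hold? YES.

YES


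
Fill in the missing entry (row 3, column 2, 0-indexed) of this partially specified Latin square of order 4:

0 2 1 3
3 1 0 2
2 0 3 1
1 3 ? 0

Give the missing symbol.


Row 3 contains symbols [0, 1, 3] — missing [2].
Column 2 contains symbols [0, 1, 3] — missing [2].
The missing symbol must appear in both missing sets; intersection = [2].
Therefore the hidden value is 2.

Missing value = 2.


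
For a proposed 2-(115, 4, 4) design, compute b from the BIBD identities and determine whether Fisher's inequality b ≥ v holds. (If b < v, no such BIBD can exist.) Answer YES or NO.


b = λv(v − 1)/(k(k − 1)) = 4·115·114/(4·3) = 52440/12 = 4370.
Compare with v = 115: b ≥ v, so Fisher's inequality holds.

YES


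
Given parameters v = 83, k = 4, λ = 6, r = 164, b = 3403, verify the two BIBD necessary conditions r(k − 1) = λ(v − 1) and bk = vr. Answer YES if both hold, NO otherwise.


Condition (i): r(k − 1) = 164·3 = 492; λ(v − 1) = 6·82 = 492. Match? YES.
Condition (ii): bk = 3403·4 = 13612; vr = 83·164 = 13612. Match? YES.
Both conditions hold? YES.

YES


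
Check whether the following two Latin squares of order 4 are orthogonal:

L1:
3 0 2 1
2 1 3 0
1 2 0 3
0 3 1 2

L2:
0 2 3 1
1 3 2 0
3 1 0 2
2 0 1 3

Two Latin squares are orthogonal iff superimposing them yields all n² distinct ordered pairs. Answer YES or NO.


Form the n² = 16 superimposed pairs (L1[i][j], L2[i][j]), row by row (rows and columns indexed from 0):
row 0: (3,0) (0,2) (2,3) (1,1)
row 1: (2,1) (1,3) (3,2) (0,0)
row 2: (1,3) (2,1) (0,0) (3,2)
row 3: (0,2) (3,0) (1,1) (2,3)
Orthogonality requires all 16 pairs distinct.
But the pair (1,3) repeats: cell (1,1) has L1 = 1, L2 = 3, and cell (2,0) has L1 = 1, L2 = 3.
A repeated pair means some other pair never occurs (only 8 distinct pairs out of 16), so the squares are not orthogonal.
Conclusion: NO.

NO


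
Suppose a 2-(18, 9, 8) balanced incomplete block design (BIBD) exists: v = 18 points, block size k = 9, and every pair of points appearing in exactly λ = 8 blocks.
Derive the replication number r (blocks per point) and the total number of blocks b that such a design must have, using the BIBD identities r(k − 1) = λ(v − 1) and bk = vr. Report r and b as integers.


Any 2-(v, k, λ) BIBD satisfies two necessary conditions:
  (i)  Each point sits in r blocks, and counting incidences through any fixed point gives r(k − 1) = λ(v − 1), so r = λ(v − 1)/(k − 1).
  (ii) Total incidences bk = vr, so b = vr/k.
Step 1: r = λ(v − 1)/(k − 1) = 8·(18 − 1)/(9 − 1) = 8·17/8 = 136/8 = 17.
Step 2: b = vr/k = 18·17/9 = 306/9 = 34.
Check integrality: r = 17 ∈ Z ✓, b = 34 ∈ Z ✓.
(These identities are necessary conditions: they determine r and b for any design with these parameters, but do not by themselves prove that one exists.)

r = 17, b = 34.


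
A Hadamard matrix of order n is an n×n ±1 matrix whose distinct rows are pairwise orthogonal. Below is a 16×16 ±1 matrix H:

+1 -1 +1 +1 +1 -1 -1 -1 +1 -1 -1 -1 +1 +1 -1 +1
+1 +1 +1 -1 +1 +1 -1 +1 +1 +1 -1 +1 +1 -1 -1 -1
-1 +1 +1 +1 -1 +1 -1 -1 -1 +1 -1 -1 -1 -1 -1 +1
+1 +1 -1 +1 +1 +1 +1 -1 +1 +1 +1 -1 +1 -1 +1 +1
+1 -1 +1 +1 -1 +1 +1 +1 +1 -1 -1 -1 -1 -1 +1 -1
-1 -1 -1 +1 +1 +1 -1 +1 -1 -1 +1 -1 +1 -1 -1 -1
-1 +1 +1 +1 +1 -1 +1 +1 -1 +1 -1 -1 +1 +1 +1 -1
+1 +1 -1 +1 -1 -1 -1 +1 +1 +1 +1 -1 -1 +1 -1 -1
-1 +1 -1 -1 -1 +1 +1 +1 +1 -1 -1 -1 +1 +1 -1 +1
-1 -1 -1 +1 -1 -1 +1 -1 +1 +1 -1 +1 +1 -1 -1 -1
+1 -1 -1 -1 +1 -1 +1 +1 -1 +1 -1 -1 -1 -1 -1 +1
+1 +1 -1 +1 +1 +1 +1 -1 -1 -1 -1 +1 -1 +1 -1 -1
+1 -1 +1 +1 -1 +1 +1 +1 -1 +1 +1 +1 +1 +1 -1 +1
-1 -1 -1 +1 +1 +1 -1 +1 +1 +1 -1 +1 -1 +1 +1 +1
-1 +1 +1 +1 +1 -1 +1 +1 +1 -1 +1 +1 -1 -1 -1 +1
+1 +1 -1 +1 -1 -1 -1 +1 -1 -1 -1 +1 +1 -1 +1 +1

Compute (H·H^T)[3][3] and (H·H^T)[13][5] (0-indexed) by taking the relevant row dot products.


Row 3 of H: [1, 1, -1, 1, 1, 1, 1, -1, 1, 1, 1, -1, 1, -1, 1, 1].
Row 5 of H: [-1, -1, -1, 1, 1, 1, -1, 1, -1, -1, 1, -1, 1, -1, -1, -1].
Row 13 of H: [-1, -1, -1, 1, 1, 1, -1, 1, 1, 1, -1, 1, -1, 1, 1, 1].
(H·H^T)[3][3] = Σ_j H[3][j]·H[3][j] = (1)² + (1)² + (-1)² + (1)² + (1)² + (1)² + (1)² + (-1)² + (1)² + (1)² + (1)² + (-1)² + (1)² + (-1)² + (1)² + (1)² = 1 + 1 + 1 + 1 + 1 + 1 + 1 + 1 + 1 + 1 + 1 + 1 + 1 + 1 + 1 + 1 = 16.
(H·H^T)[13][5] = Σ_j H[13][j]·H[5][j] = (-1)·(-1) + (-1)·(-1) + (-1)·(-1) + (1)·(1) + (1)·(1) + (1)·(1) + (-1)·(-1) + (1)·(1) + (1)·(-1) + (1)·(-1) + (-1)·(1) + (1)·(-1) + (-1)·(1) + (1)·(-1) + (1)·(-1) + (1)·(-1) = 1 + 1 + 1 + 1 + 1 + 1 + 1 + 1 + -1 + -1 + -1 + -1 + -1 + -1 + -1 + -1 = 0.
So rows 13 and 5 are orthogonal; the diagonal entry equals n = 16.

(3,3) entry = 16; (13,5) entry = 0.


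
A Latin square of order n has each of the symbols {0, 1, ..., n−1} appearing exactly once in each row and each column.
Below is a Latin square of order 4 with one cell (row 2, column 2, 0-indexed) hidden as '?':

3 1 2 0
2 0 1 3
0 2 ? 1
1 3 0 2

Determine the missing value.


Row 2 contains symbols [0, 1, 2] — missing [3].
Column 2 contains symbols [0, 1, 2] — missing [3].
The missing symbol must appear in both missing sets; intersection = [3].
Therefore the hidden value is 3.

Missing value = 3.


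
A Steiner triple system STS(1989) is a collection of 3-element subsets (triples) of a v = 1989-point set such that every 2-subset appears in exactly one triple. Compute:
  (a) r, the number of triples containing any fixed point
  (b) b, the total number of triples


An STS(v) is a 2-(v, 3, 1) BIBD: block size k = 3, λ = 1.
Replication: r(k − 1) = λ(v − 1) ⇒ r·2 = 1989 − 1 = 1988 ⇒ r = 994.
Block count: bk = vr ⇒ b·3 = 1989·994 = 1977066 ⇒ b = 659022.
(Check via b = v(v − 1)/6 = 1989·1988/6 = 3954132/6 = 659022.)

r = 994, b = 659022.


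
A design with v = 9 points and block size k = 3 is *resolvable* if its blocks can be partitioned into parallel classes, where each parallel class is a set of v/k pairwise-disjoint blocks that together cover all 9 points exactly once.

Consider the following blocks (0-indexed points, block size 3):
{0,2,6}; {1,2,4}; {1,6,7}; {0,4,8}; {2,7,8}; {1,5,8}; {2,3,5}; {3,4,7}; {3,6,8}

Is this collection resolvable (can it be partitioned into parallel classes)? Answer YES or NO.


v = 9, block size k = 3, number of blocks = 9.
For resolvability, blocks must partition into parallel classes of size v/k = 3.
Total blocks must therefore be a multiple of 3: 9 = 3·3 + 0 ⇒ divisible ✓.
Consider block {1,2,4}. The only other block(s) in the collection disjoint from it are {3,6,8} — just 1 block(s). Any parallel class containing {1,2,4} would need 2 other blocks each disjoint from it, so no parallel class of size 3 can contain {1,2,4}.
Since every block must belong to some parallel class in a resolution, the collection cannot be partitioned into parallel classes.
Resolvable? NO.

NO


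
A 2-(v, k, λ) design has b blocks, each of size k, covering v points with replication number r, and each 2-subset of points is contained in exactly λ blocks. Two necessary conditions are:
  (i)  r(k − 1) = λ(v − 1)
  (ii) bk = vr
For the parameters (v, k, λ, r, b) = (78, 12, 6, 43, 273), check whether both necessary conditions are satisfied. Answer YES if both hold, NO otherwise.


Condition (i): r(k − 1) = 43·11 = 473; λ(v − 1) = 6·77 = 462. Match? NO.
Condition (ii): bk = 273·12 = 3276; vr = 78·43 = 3354. Match? NO.
Both conditions hold? NO.

NO


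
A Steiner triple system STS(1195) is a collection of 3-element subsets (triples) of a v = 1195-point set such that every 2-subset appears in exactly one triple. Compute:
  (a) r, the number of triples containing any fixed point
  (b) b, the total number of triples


An STS(v) is a 2-(v, 3, 1) BIBD: block size k = 3, λ = 1.
Replication: r(k − 1) = λ(v − 1) ⇒ r·2 = 1195 − 1 = 1194 ⇒ r = 597.
Block count: bk = vr ⇒ b·3 = 1195·597 = 713415 ⇒ b = 237805.
(Check via b = v(v − 1)/6 = 1195·1194/6 = 1426830/6 = 237805.)

r = 597, b = 237805.


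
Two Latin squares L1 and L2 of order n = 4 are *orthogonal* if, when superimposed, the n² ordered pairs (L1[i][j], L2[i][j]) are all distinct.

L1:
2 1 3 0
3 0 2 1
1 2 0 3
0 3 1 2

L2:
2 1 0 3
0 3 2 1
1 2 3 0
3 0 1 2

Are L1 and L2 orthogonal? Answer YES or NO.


Form the n² = 16 superimposed pairs (L1[i][j], L2[i][j]), row by row (rows and columns indexed from 0):
row 0: (2,2) (1,1) (3,0) (0,3)
row 1: (3,0) (0,3) (2,2) (1,1)
row 2: (1,1) (2,2) (0,3) (3,0)
row 3: (0,3) (3,0) (1,1) (2,2)
Orthogonality requires all 16 pairs distinct.
But the pair (3,0) repeats: cell (0,2) has L1 = 3, L2 = 0, and cell (1,0) has L1 = 3, L2 = 0.
A repeated pair means some other pair never occurs (only 4 distinct pairs out of 16), so the squares are not orthogonal.
Conclusion: NO.

NO


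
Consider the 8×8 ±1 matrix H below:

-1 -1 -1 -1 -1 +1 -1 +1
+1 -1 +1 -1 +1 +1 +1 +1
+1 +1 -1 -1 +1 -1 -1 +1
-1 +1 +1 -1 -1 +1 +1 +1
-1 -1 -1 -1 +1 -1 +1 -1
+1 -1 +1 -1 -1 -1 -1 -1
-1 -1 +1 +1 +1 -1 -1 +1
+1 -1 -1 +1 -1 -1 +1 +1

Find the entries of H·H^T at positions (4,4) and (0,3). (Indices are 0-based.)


Row 0 of H: [-1, -1, -1, -1, -1, 1, -1, 1].
Row 3 of H: [-1, 1, 1, -1, -1, 1, 1, 1].
Row 4 of H: [-1, -1, -1, -1, 1, -1, 1, -1].
(H·H^T)[4][4] = Σ_j H[4][j]·H[4][j] = (-1)² + (-1)² + (-1)² + (-1)² + (1)² + (-1)² + (1)² + (-1)² = 1 + 1 + 1 + 1 + 1 + 1 + 1 + 1 = 8.
(H·H^T)[0][3] = Σ_j H[0][j]·H[3][j] = (-1)·(-1) + (-1)·(1) + (-1)·(1) + (-1)·(-1) + (-1)·(-1) + (1)·(1) + (-1)·(1) + (1)·(1) = 1 + -1 + -1 + 1 + 1 + 1 + -1 + 1 = 2.
Rows 0 and 3 are not orthogonal (dot product = 2 ≠ 0), so H is not a Hadamard matrix.

(4,4) entry = 8; (0,3) entry = 2.


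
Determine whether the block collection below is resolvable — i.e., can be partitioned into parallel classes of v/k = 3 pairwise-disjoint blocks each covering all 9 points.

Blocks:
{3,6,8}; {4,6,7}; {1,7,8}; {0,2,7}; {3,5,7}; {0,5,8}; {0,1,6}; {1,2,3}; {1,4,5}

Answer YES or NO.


v = 9, block size k = 3, number of blocks = 9.
For resolvability, blocks must partition into parallel classes of size v/k = 3.
Total blocks must therefore be a multiple of 3: 9 = 3·3 + 0 ⇒ divisible ✓.
Consider block {1,7,8}. It intersects every other block in the collection, so no parallel class of size 3 can contain it.
Since every block must belong to some parallel class in a resolution, the collection cannot be partitioned into parallel classes.
Resolvable? NO.

NO


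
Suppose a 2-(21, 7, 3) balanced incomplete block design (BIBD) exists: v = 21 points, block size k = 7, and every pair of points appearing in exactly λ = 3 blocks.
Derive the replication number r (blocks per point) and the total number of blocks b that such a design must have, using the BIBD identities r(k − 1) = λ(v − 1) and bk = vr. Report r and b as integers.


Any 2-(v, k, λ) BIBD satisfies two necessary conditions:
  (i)  Each point sits in r blocks, and counting incidences through any fixed point gives r(k − 1) = λ(v − 1), so r = λ(v − 1)/(k − 1).
  (ii) Total incidences bk = vr, so b = vr/k.
Step 1: r = λ(v − 1)/(k − 1) = 3·(21 − 1)/(7 − 1) = 3·20/6 = 60/6 = 10.
Step 2: b = vr/k = 21·10/7 = 210/7 = 30.
Check integrality: r = 10 ∈ Z ✓, b = 30 ∈ Z ✓.
(These identities are necessary conditions: they determine r and b for any design with these parameters, but do not by themselves prove that one exists.)

r = 10, b = 30.


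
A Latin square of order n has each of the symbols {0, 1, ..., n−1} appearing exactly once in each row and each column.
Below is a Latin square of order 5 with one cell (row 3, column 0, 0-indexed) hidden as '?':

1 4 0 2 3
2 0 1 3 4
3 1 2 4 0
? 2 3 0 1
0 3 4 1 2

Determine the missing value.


Row 3 contains symbols [0, 1, 2, 3] — missing [4].
Column 0 contains symbols [0, 1, 2, 3] — missing [4].
The missing symbol must appear in both missing sets; intersection = [4].
Therefore the hidden value is 4.

Missing value = 4.


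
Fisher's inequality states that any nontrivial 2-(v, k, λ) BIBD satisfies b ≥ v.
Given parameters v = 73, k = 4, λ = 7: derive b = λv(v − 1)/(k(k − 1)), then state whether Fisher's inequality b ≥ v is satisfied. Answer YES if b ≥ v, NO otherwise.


r = λ(v − 1)/(k − 1) = 7·72/3 = 168.
b = vr/k = 73·168/4 = 3066.
Fisher's inequality: b ≥ v ⇔ 3066 ≥ 73? YES.

YES


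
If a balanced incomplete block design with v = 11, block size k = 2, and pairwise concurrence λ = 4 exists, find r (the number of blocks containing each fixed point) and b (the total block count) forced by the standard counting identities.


Any 2-(v, k, λ) BIBD satisfies two necessary conditions:
  (i)  Each point sits in r blocks, and counting incidences through any fixed point gives r(k − 1) = λ(v − 1), so r = λ(v − 1)/(k − 1).
  (ii) Total incidences bk = vr, so b = vr/k.
Step 1: r = λ(v − 1)/(k − 1) = 4·(11 − 1)/(2 − 1) = 4·10/1 = 40/1 = 40.
Step 2: b = vr/k = 11·40/2 = 440/2 = 220.
Check integrality: r = 40 ∈ Z ✓, b = 220 ∈ Z ✓.
(These identities are necessary conditions: they determine r and b for any design with these parameters, but do not by themselves prove that one exists.)

r = 40, b = 220.


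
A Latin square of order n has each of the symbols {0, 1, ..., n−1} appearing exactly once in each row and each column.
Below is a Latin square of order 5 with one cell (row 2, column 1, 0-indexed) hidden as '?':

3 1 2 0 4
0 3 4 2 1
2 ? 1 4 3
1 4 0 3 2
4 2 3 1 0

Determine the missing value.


Row 2 contains symbols [1, 2, 3, 4] — missing [0].
Column 1 contains symbols [1, 2, 3, 4] — missing [0].
The missing symbol must appear in both missing sets; intersection = [0].
Therefore the hidden value is 0.

Missing value = 0.


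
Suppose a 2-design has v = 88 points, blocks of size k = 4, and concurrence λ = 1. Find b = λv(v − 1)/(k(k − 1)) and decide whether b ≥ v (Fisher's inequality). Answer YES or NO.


b = λv(v − 1)/(k(k − 1)) = 1·88·87/(4·3) = 7656/12 = 638.
Compare with v = 88: b ≥ v, so Fisher's inequality holds.

YES


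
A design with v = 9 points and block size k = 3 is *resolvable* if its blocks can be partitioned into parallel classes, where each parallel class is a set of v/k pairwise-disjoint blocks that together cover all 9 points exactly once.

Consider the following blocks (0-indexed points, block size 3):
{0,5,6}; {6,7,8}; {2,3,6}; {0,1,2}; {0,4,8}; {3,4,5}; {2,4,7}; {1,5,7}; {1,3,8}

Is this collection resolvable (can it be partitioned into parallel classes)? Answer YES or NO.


v = 9, block size k = 3, number of blocks = 9.
For resolvability, blocks must partition into parallel classes of size v/k = 3.
Total blocks must therefore be a multiple of 3: 9 = 3·3 + 0 ⇒ divisible ✓.
Greedy packing gives 3 candidate class(es). Each should be a full parallel class (size 3, covers all 9 points).
  Class 1 (3 blocks): {0,5,6}; {2,4,7}; {1,3,8}. Points covered: [0, 1, 2, 3, 4, 5, 6, 7, 8].
  Class 2 (3 blocks): {6,7,8}; {0,1,2}; {3,4,5}. Points covered: [0, 1, 2, 3, 4, 5, 6, 7, 8].
  Class 3 (3 blocks): {2,3,6}; {0,4,8}; {1,5,7}. Points covered: [0, 1, 2, 3, 4, 5, 6, 7, 8].
All classes full (size 3)? YES. All classes cover every point? YES.
Resolvable? YES.

YES


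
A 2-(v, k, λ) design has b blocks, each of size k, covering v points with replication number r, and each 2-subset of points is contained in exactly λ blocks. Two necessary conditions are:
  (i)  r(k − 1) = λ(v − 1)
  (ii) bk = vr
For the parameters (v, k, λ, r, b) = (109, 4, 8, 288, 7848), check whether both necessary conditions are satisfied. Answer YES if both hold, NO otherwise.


Condition (i): r(k − 1) = 288·3 = 864; λ(v − 1) = 8·108 = 864. Match? YES.
Condition (ii): bk = 7848·4 = 31392; vr = 109·288 = 31392. Match? YES.
Both conditions hold? YES.

YES


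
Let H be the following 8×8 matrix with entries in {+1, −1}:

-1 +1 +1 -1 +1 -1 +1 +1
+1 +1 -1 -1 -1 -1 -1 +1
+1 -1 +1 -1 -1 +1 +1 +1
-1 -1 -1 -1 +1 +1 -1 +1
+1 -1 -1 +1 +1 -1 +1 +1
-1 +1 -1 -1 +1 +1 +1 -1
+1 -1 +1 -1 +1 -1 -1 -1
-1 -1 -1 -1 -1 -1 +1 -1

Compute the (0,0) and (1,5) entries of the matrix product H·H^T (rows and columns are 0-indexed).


Row 0 of H: [-1, 1, 1, -1, 1, -1, 1, 1].
Row 1 of H: [1, 1, -1, -1, -1, -1, -1, 1].
Row 5 of H: [-1, 1, -1, -1, 1, 1, 1, -1].
(H·H^T)[0][0] = Σ_j H[0][j]·H[0][j] = (-1)² + (1)² + (1)² + (-1)² + (1)² + (-1)² + (1)² + (1)² = 1 + 1 + 1 + 1 + 1 + 1 + 1 + 1 = 8.
(H·H^T)[1][5] = Σ_j H[1][j]·H[5][j] = (1)·(-1) + (1)·(1) + (-1)·(-1) + (-1)·(-1) + (-1)·(1) + (-1)·(1) + (-1)·(1) + (1)·(-1) = -1 + 1 + 1 + 1 + -1 + -1 + -1 + -1 = -2.
Rows 1 and 5 are not orthogonal (dot product = -2 ≠ 0), so H is not a Hadamard matrix.

(0,0) entry = 8; (1,5) entry = -2.


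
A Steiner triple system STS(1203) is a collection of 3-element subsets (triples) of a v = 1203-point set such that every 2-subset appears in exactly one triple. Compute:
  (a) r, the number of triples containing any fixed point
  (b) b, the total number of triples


An STS(v) is a 2-(v, 3, 1) BIBD: block size k = 3, λ = 1.
Replication: r(k − 1) = λ(v − 1) ⇒ r·2 = 1203 − 1 = 1202 ⇒ r = 601.
Block count: b = v(v − 1)/6 = 1203·1202/6 = 1446006/6 = 241001.
(Check via bk = vr: 241001·3 = 723003 = 1203·601 = 723003 ✓.)

r = 601, b = 241001.


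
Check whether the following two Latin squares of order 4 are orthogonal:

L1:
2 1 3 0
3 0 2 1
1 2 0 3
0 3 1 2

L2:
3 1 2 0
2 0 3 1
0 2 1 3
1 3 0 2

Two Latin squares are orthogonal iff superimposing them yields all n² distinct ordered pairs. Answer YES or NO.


Form the n² = 16 superimposed pairs (L1[i][j], L2[i][j]), row by row (rows and columns indexed from 0):
row 0: (2,3) (1,1) (3,2) (0,0)
row 1: (3,2) (0,0) (2,3) (1,1)
row 2: (1,0) (2,2) (0,1) (3,3)
row 3: (0,1) (3,3) (1,0) (2,2)
Orthogonality requires all 16 pairs distinct.
But the pair (3,2) repeats: cell (0,2) has L1 = 3, L2 = 2, and cell (1,0) has L1 = 3, L2 = 2.
A repeated pair means some other pair never occurs (only 8 distinct pairs out of 16), so the squares are not orthogonal.
Conclusion: NO.

NO


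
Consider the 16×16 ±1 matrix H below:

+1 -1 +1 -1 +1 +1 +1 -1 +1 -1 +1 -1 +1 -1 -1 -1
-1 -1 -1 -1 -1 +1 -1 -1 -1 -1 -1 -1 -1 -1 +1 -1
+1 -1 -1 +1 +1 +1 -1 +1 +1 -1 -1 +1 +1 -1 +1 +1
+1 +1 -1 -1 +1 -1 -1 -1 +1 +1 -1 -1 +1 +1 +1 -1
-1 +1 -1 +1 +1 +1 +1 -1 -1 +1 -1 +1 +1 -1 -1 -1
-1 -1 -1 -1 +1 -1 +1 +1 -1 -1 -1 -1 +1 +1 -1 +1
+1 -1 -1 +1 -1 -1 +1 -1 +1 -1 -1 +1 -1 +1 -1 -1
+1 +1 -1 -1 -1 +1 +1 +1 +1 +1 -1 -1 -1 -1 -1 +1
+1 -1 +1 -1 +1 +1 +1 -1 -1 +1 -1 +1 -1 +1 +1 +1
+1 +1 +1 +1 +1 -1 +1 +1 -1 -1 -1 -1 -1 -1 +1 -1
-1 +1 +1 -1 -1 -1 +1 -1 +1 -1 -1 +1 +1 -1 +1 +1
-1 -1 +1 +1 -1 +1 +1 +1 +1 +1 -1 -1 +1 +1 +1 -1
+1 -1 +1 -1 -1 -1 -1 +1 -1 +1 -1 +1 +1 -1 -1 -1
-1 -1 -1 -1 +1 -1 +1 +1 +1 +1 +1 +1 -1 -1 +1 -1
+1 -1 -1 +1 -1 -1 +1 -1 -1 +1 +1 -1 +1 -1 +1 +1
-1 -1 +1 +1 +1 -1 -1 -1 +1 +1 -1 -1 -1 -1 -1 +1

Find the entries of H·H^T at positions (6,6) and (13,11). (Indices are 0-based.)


Row 6 of H: [1, -1, -1, 1, -1, -1, 1, -1, 1, -1, -1, 1, -1, 1, -1, -1].
Row 11 of H: [-1, -1, 1, 1, -1, 1, 1, 1, 1, 1, -1, -1, 1, 1, 1, -1].
Row 13 of H: [-1, -1, -1, -1, 1, -1, 1, 1, 1, 1, 1, 1, -1, -1, 1, -1].
(H·H^T)[6][6] = Σ_j H[6][j]·H[6][j] = (1)² + (-1)² + (-1)² + (1)² + (-1)² + (-1)² + (1)² + (-1)² + (1)² + (-1)² + (-1)² + (1)² + (-1)² + (1)² + (-1)² + (-1)² = 1 + 1 + 1 + 1 + 1 + 1 + 1 + 1 + 1 + 1 + 1 + 1 + 1 + 1 + 1 + 1 = 16.
(H·H^T)[13][11] = Σ_j H[13][j]·H[11][j] = (-1)·(-1) + (-1)·(-1) + (-1)·(1) + (-1)·(1) + (1)·(-1) + (-1)·(1) + (1)·(1) + (1)·(1) + (1)·(1) + (1)·(1) + (1)·(-1) + (1)·(-1) + (-1)·(1) + (-1)·(1) + (1)·(1) + (-1)·(-1) = 1 + 1 + -1 + -1 + -1 + -1 + 1 + 1 + 1 + 1 + -1 + -1 + -1 + -1 + 1 + 1 = 0.
So rows 13 and 11 are orthogonal; the diagonal entry equals n = 16.

(6,6) entry = 16; (13,11) entry = 0.


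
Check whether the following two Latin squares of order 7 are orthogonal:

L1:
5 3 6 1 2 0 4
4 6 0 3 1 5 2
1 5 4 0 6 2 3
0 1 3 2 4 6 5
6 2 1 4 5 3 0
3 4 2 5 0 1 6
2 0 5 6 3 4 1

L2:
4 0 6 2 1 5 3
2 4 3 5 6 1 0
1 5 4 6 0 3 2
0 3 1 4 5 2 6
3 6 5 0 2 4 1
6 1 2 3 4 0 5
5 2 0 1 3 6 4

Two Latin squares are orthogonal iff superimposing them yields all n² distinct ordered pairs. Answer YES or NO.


Form the n² = 49 superimposed pairs (L1[i][j], L2[i][j]), row by row (rows and columns indexed from 0):
row 0: (5,4) (3,0) (6,6) (1,2) (2,1) (0,5) (4,3)
row 1: (4,2) (6,4) (0,3) (3,5) (1,6) (5,1) (2,0)
row 2: (1,1) (5,5) (4,4) (0,6) (6,0) (2,3) (3,2)
row 3: (0,0) (1,3) (3,1) (2,4) (4,5) (6,2) (5,6)
row 4: (6,3) (2,6) (1,5) (4,0) (5,2) (3,4) (0,1)
row 5: (3,6) (4,1) (2,2) (5,3) (0,4) (1,0) (6,5)
row 6: (2,5) (0,2) (5,0) (6,1) (3,3) (4,6) (1,4)
Orthogonality requires all 49 pairs distinct.
Check by first coordinate: for each symbol s of L1, list the L2 entries in the n cells where L1 = s; they must all differ.
  L1 = 0: L2 entries (in reading order) 5, 3, 6, 0, 1, 4, 2 — all 7 distinct ✓
  L1 = 1: L2 entries (in reading order) 2, 6, 1, 3, 5, 0, 4 — all 7 distinct ✓
  L1 = 2: L2 entries (in reading order) 1, 0, 3, 4, 6, 2, 5 — all 7 distinct ✓
  L1 = 3: L2 entries (in reading order) 0, 5, 2, 1, 4, 6, 3 — all 7 distinct ✓
  L1 = 4: L2 entries (in reading order) 3, 2, 4, 5, 0, 1, 6 — all 7 distinct ✓
  L1 = 5: L2 entries (in reading order) 4, 1, 5, 6, 2, 3, 0 — all 7 distinct ✓
  L1 = 6: L2 entries (in reading order) 6, 4, 0, 2, 3, 5, 1 — all 7 distinct ✓
Every symbol of L1 meets every symbol of L2 exactly once, so all 49 pairs are distinct (49 of 49).
Conclusion: YES.

YES


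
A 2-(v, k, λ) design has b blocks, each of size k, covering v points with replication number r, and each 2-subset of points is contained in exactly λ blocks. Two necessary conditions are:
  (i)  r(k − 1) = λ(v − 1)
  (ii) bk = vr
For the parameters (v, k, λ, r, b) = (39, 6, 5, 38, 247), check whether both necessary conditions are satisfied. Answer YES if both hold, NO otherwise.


Condition (i): r(k − 1) = 38·5 = 190; λ(v − 1) = 5·38 = 190. Match? YES.
Condition (ii): bk = 247·6 = 1482; vr = 39·38 = 1482. Match? YES.
Both conditions hold? YES.

YES


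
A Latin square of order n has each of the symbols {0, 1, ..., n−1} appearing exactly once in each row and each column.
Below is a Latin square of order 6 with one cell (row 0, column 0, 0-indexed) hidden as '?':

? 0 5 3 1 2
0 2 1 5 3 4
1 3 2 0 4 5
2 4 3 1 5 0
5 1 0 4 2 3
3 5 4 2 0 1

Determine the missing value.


Row 0 contains symbols [0, 1, 2, 3, 5] — missing [4].
Column 0 contains symbols [0, 1, 2, 3, 5] — missing [4].
The missing symbol must appear in both missing sets; intersection = [4].
Therefore the hidden value is 4.

Missing value = 4.


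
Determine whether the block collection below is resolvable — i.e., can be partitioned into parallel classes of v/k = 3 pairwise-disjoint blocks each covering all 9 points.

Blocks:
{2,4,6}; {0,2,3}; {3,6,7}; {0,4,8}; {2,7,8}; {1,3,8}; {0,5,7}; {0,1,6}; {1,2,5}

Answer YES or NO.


v = 9, block size k = 3, number of blocks = 9.
For resolvability, blocks must partition into parallel classes of size v/k = 3.
Total blocks must therefore be a multiple of 3: 9 = 3·3 + 0 ⇒ divisible ✓.
Consider block {0,2,3}. It intersects every other block in the collection, so no parallel class of size 3 can contain it.
Since every block must belong to some parallel class in a resolution, the collection cannot be partitioned into parallel classes.
Resolvable? NO.

NO


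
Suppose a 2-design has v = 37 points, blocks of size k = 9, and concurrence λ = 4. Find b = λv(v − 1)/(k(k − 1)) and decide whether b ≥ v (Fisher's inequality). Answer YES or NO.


b = λv(v − 1)/(k(k − 1)) = 4·37·36/(9·8) = 5328/72 = 74.
Compare with v = 37: b ≥ v, so Fisher's inequality holds.

YES


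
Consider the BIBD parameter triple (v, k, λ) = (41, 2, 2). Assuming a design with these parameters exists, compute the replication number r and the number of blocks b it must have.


Any 2-(v, k, λ) BIBD satisfies two necessary conditions:
  (i)  Each point sits in r blocks, and counting incidences through any fixed point gives r(k − 1) = λ(v − 1), so r = λ(v − 1)/(k − 1).
  (ii) Total incidences bk = vr, so b = vr/k.
Step 1: r = λ(v − 1)/(k − 1) = 2·(41 − 1)/(2 − 1) = 2·40/1 = 80/1 = 80.
Step 2: b = vr/k = 41·80/2 = 3280/2 = 1640.
Check integrality: r = 80 ∈ Z ✓, b = 1640 ∈ Z ✓.
(These identities are necessary conditions: they determine r and b for any design with these parameters, but do not by themselves prove that one exists.)

r = 80, b = 1640.


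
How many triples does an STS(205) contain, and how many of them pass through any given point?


An STS(v) is a 2-(v, 3, 1) BIBD: block size k = 3, λ = 1.
Replication: r(k − 1) = λ(v − 1) ⇒ r·2 = 205 − 1 = 204 ⇒ r = 102.
Block count: bk = vr ⇒ b·3 = 205·102 = 20910 ⇒ b = 6970.

r = 102, b = 6970.


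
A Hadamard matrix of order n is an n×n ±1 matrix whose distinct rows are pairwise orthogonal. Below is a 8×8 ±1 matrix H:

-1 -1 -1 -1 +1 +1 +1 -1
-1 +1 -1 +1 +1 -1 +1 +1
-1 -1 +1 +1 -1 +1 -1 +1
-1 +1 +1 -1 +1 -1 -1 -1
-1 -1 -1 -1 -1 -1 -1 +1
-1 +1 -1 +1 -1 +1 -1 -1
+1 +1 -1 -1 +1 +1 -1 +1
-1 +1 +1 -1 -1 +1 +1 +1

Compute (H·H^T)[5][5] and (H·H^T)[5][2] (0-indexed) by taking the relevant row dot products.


Row 2 of H: [-1, -1, 1, 1, -1, 1, -1, 1].
Row 5 of H: [-1, 1, -1, 1, -1, 1, -1, -1].
(H·H^T)[5][5] = Σ_j H[5][j]·H[5][j] = (-1)² + (1)² + (-1)² + (1)² + (-1)² + (1)² + (-1)² + (-1)² = 1 + 1 + 1 + 1 + 1 + 1 + 1 + 1 = 8.
(H·H^T)[5][2] = Σ_j H[5][j]·H[2][j] = (-1)·(-1) + (1)·(-1) + (-1)·(1) + (1)·(1) + (-1)·(-1) + (1)·(1) + (-1)·(-1) + (-1)·(1) = 1 + -1 + -1 + 1 + 1 + 1 + 1 + -1 = 2.
Rows 5 and 2 are not orthogonal (dot product = 2 ≠ 0), so H is not a Hadamard matrix.

(5,5) entry = 8; (5,2) entry = 2.


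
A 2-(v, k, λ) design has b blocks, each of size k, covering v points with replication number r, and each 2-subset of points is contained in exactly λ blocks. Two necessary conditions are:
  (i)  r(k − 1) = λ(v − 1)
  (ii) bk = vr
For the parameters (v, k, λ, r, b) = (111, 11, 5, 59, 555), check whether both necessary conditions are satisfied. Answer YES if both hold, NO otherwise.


Condition (i): r(k − 1) = 59·10 = 590; λ(v − 1) = 5·110 = 550. Match? NO.
Condition (ii): bk = 555·11 = 6105; vr = 111·59 = 6549. Match? NO.
Both conditions hold? NO.

NO


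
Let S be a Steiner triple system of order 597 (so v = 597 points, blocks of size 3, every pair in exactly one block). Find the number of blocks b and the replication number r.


An STS(v) is a 2-(v, 3, 1) BIBD: block size k = 3, λ = 1.
Replication: r(k − 1) = λ(v − 1) ⇒ r·2 = 597 − 1 = 596 ⇒ r = 298.
Block count: b = v(v − 1)/6 = 597·596/6 = 355812/6 = 59302.

r = 298, b = 59302.


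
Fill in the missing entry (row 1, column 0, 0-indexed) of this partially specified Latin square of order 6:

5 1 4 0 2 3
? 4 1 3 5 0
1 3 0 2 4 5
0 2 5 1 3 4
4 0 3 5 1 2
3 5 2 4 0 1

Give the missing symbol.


Row 1 contains symbols [0, 1, 3, 4, 5] — missing [2].
Column 0 contains symbols [0, 1, 3, 4, 5] — missing [2].
The missing symbol must appear in both missing sets; intersection = [2].
Therefore the hidden value is 2.

Missing value = 2.


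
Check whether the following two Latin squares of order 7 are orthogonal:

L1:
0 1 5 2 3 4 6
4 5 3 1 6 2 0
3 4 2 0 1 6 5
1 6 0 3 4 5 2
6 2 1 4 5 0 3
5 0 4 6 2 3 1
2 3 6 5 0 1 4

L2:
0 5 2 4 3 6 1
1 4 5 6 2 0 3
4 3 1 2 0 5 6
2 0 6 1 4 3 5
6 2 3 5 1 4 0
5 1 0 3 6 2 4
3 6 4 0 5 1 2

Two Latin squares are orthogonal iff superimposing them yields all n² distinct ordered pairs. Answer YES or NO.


Form the n² = 49 superimposed pairs (L1[i][j], L2[i][j]), row by row (rows and columns indexed from 0):
row 0: (0,0) (1,5) (5,2) (2,4) (3,3) (4,6) (6,1)
row 1: (4,1) (5,4) (3,5) (1,6) (6,2) (2,0) (0,3)
row 2: (3,4) (4,3) (2,1) (0,2) (1,0) (6,5) (5,6)
row 3: (1,2) (6,0) (0,6) (3,1) (4,4) (5,3) (2,5)
row 4: (6,6) (2,2) (1,3) (4,5) (5,1) (0,4) (3,0)
row 5: (5,5) (0,1) (4,0) (6,3) (2,6) (3,2) (1,4)
row 6: (2,3) (3,6) (6,4) (5,0) (0,5) (1,1) (4,2)
Orthogonality requires all 49 pairs distinct.
Check by first coordinate: for each symbol s of L1, list the L2 entries in the n cells where L1 = s; they must all differ.
  L1 = 0: L2 entries (in reading order) 0, 3, 2, 6, 4, 1, 5 — all 7 distinct ✓
  L1 = 1: L2 entries (in reading order) 5, 6, 0, 2, 3, 4, 1 — all 7 distinct ✓
  L1 = 2: L2 entries (in reading order) 4, 0, 1, 5, 2, 6, 3 — all 7 distinct ✓
  L1 = 3: L2 entries (in reading order) 3, 5, 4, 1, 0, 2, 6 — all 7 distinct ✓
  L1 = 4: L2 entries (in reading order) 6, 1, 3, 4, 5, 0, 2 — all 7 distinct ✓
  L1 = 5: L2 entries (in reading order) 2, 4, 6, 3, 1, 5, 0 — all 7 distinct ✓
  L1 = 6: L2 entries (in reading order) 1, 2, 5, 0, 6, 3, 4 — all 7 distinct ✓
Every symbol of L1 meets every symbol of L2 exactly once, so all 49 pairs are distinct (49 of 49).
Conclusion: YES.

YES


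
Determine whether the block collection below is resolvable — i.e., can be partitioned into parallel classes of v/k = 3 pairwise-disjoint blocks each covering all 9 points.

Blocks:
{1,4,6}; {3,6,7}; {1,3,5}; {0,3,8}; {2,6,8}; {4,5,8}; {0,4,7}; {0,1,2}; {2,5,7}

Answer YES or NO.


v = 9, block size k = 3, number of blocks = 9.
For resolvability, blocks must partition into parallel classes of size v/k = 3.
Total blocks must therefore be a multiple of 3: 9 = 3·3 + 0 ⇒ divisible ✓.
Greedy packing gives 3 candidate class(es). Each should be a full parallel class (size 3, covers all 9 points).
  Class 1 (3 blocks): {1,4,6}; {0,3,8}; {2,5,7}. Points covered: [0, 1, 2, 3, 4, 5, 6, 7, 8].
  Class 2 (3 blocks): {3,6,7}; {4,5,8}; {0,1,2}. Points covered: [0, 1, 2, 3, 4, 5, 6, 7, 8].
  Class 3 (3 blocks): {1,3,5}; {2,6,8}; {0,4,7}. Points covered: [0, 1, 2, 3, 4, 5, 6, 7, 8].
All classes full (size 3)? YES. All classes cover every point? YES.
Resolvable? YES.

YES


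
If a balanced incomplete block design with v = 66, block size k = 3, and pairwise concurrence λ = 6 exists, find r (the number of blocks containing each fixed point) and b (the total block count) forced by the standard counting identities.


Any 2-(v, k, λ) BIBD satisfies two necessary conditions:
  (i)  Each point sits in r blocks, and counting incidences through any fixed point gives r(k − 1) = λ(v − 1), so r = λ(v − 1)/(k − 1).
  (ii) Total incidences bk = vr, so b = vr/k.
Step 1: r = λ(v − 1)/(k − 1) = 6·(66 − 1)/(3 − 1) = 6·65/2 = 390/2 = 195.
Step 2: b = vr/k = 66·195/3 = 12870/3 = 4290.
Check integrality: r = 195 ∈ Z ✓, b = 4290 ∈ Z ✓.
(These identities are necessary conditions: they determine r and b for any design with these parameters, but do not by themselves prove that one exists.)

r = 195, b = 4290.


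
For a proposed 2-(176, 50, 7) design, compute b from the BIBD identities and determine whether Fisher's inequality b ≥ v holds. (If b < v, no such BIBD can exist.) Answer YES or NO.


r = λ(v − 1)/(k − 1) = 7·175/49 = 25.
b = vr/k = 176·25/50 = 88.
Fisher's inequality: b ≥ v ⇔ 88 ≥ 176? NO.

NO


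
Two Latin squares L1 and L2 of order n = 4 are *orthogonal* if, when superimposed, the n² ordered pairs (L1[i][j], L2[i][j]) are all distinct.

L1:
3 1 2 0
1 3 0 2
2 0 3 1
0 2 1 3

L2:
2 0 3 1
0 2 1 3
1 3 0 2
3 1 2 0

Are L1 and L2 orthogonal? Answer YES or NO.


Form the n² = 16 superimposed pairs (L1[i][j], L2[i][j]), row by row (rows and columns indexed from 0):
row 0: (3,2) (1,0) (2,3) (0,1)
row 1: (1,0) (3,2) (0,1) (2,3)
row 2: (2,1) (0,3) (3,0) (1,2)
row 3: (0,3) (2,1) (1,2) (3,0)
Orthogonality requires all 16 pairs distinct.
But the pair (1,0) repeats: cell (0,1) has L1 = 1, L2 = 0, and cell (1,0) has L1 = 1, L2 = 0.
A repeated pair means some other pair never occurs (only 8 distinct pairs out of 16), so the squares are not orthogonal.
Conclusion: NO.

NO


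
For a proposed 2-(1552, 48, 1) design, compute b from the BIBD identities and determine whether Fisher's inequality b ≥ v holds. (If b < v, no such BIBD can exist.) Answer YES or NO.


r = λ(v − 1)/(k − 1) = 1·1551/47 = 33.
b = vr/k = 1552·33/48 = 1067.
Fisher's inequality: b ≥ v ⇔ 1067 ≥ 1552? NO.

NO


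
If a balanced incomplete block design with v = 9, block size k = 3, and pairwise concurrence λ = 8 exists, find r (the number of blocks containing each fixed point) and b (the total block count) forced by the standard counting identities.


Any 2-(v, k, λ) BIBD satisfies two necessary conditions:
  (i)  Each point sits in r blocks, and counting incidences through any fixed point gives r(k − 1) = λ(v − 1), so r = λ(v − 1)/(k − 1).
  (ii) Total incidences bk = vr, so b = vr/k.
Step 1: r = λ(v − 1)/(k − 1) = 8·(9 − 1)/(3 − 1) = 8·8/2 = 64/2 = 32.
Step 2: b = vr/k = 9·32/3 = 288/3 = 96.
Check integrality: r = 32 ∈ Z ✓, b = 96 ∈ Z ✓.
(These identities are necessary conditions: they determine r and b for any design with these parameters, but do not by themselves prove that one exists.)

r = 32, b = 96.


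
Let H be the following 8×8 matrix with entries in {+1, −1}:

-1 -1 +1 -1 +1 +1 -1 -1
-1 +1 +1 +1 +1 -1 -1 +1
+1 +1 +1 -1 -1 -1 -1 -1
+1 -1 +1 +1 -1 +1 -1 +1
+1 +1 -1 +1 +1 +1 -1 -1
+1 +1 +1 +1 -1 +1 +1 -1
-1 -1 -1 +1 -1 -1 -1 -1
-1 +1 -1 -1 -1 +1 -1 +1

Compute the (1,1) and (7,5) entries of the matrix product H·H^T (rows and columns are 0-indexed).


Row 1 of H: [-1, 1, 1, 1, 1, -1, -1, 1].
Row 5 of H: [1, 1, 1, 1, -1, 1, 1, -1].
Row 7 of H: [-1, 1, -1, -1, -1, 1, -1, 1].
(H·H^T)[1][1] = Σ_j H[1][j]·H[1][j] = (-1)² + (1)² + (1)² + (1)² + (1)² + (-1)² + (-1)² + (1)² = 1 + 1 + 1 + 1 + 1 + 1 + 1 + 1 = 8.
(H·H^T)[7][5] = Σ_j H[7][j]·H[5][j] = (-1)·(1) + (1)·(1) + (-1)·(1) + (-1)·(1) + (-1)·(-1) + (1)·(1) + (-1)·(1) + (1)·(-1) = -1 + 1 + -1 + -1 + 1 + 1 + -1 + -1 = -2.
Rows 7 and 5 are not orthogonal (dot product = -2 ≠ 0), so H is not a Hadamard matrix.

(1,1) entry = 8; (7,5) entry = -2.


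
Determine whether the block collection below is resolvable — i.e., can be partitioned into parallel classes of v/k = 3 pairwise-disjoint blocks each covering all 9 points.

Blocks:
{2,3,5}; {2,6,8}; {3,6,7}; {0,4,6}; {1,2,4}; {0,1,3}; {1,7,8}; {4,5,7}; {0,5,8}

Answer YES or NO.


v = 9, block size k = 3, number of blocks = 9.
For resolvability, blocks must partition into parallel classes of size v/k = 3.
Total blocks must therefore be a multiple of 3: 9 = 3·3 + 0 ⇒ divisible ✓.
Greedy packing gives 3 candidate class(es). Each should be a full parallel class (size 3, covers all 9 points).
  Class 1 (3 blocks): {2,3,5}; {0,4,6}; {1,7,8}. Points covered: [0, 1, 2, 3, 4, 5, 6, 7, 8].
  Class 2 (3 blocks): {2,6,8}; {0,1,3}; {4,5,7}. Points covered: [0, 1, 2, 3, 4, 5, 6, 7, 8].
  Class 3 (3 blocks): {3,6,7}; {1,2,4}; {0,5,8}. Points covered: [0, 1, 2, 3, 4, 5, 6, 7, 8].
All classes full (size 3)? YES. All classes cover every point? YES.
Resolvable? YES.

YES


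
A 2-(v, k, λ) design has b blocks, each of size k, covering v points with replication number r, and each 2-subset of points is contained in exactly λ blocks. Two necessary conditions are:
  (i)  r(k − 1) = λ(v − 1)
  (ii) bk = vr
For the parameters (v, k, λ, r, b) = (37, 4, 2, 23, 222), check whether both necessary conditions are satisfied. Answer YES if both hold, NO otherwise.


Condition (i): r(k − 1) = 23·3 = 69; λ(v − 1) = 2·36 = 72. Match? NO.
Condition (ii): bk = 222·4 = 888; vr = 37·23 = 851. Match? NO.
Both conditions hold? NO.

NO


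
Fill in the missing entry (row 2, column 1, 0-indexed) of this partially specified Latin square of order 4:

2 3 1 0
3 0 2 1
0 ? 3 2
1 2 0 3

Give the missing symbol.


Row 2 contains symbols [0, 2, 3] — missing [1].
Column 1 contains symbols [0, 2, 3] — missing [1].
The missing symbol must appear in both missing sets; intersection = [1].
Therefore the hidden value is 1.

Missing value = 1.


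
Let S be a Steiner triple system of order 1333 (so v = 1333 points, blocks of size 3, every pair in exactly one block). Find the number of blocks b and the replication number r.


An STS(v) is a 2-(v, 3, 1) BIBD: block size k = 3, λ = 1.
Replication: r(k − 1) = λ(v − 1) ⇒ r·2 = 1333 − 1 = 1332 ⇒ r = 666.
Block count: b = v(v − 1)/6 = 1333·1332/6 = 1775556/6 = 295926.

r = 666, b = 295926.


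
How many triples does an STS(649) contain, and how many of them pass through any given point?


An STS(v) is a 2-(v, 3, 1) BIBD: block size k = 3, λ = 1.
Replication: r(k − 1) = λ(v − 1) ⇒ r·2 = 649 − 1 = 648 ⇒ r = 324.
Block count: b = v(v − 1)/6 = 649·648/6 = 420552/6 = 70092.
(Check via bk = vr: 70092·3 = 210276 = 649·324 = 210276 ✓.)

r = 324, b = 70092.
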